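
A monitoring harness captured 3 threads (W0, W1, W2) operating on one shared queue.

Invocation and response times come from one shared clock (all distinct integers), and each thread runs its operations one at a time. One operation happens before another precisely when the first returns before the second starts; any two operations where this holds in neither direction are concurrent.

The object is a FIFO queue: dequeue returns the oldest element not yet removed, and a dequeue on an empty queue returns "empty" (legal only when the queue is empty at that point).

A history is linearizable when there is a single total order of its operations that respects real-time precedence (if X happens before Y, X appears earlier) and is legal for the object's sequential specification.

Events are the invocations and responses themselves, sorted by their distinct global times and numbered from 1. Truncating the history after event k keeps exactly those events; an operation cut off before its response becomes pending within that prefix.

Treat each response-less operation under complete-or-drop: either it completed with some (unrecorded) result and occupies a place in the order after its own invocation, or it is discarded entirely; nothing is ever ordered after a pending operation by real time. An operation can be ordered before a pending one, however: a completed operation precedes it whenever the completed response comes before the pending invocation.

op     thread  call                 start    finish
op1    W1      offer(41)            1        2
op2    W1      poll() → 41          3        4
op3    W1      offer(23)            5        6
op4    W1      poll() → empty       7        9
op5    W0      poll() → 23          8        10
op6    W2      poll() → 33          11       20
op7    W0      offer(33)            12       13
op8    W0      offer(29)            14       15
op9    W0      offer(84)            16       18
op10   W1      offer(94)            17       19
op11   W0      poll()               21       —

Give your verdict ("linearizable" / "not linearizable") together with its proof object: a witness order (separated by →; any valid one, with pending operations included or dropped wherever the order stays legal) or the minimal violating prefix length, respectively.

linearizable — witness: op1 → op2 → op3 → op5 → op4 → op7 → op6 → op8 → op9 → op10

after step 1 (op1 offer(41)): queue <41>
after step 2 (op2 poll() → 41): queue <>
after step 3 (op3 offer(23)): queue <23>
after step 4 (op5 poll() → 23): queue <>
after step 5 (op4 poll() → empty): queue <>
after step 6 (op7 offer(33)): queue <33>
after step 7 (op6 poll() → 33): queue <>
after step 8 (op8 offer(29)): queue <29>
after step 9 (op9 offer(84)): queue <29,84>
after step 10 (op10 offer(94)): queue <29,84,94>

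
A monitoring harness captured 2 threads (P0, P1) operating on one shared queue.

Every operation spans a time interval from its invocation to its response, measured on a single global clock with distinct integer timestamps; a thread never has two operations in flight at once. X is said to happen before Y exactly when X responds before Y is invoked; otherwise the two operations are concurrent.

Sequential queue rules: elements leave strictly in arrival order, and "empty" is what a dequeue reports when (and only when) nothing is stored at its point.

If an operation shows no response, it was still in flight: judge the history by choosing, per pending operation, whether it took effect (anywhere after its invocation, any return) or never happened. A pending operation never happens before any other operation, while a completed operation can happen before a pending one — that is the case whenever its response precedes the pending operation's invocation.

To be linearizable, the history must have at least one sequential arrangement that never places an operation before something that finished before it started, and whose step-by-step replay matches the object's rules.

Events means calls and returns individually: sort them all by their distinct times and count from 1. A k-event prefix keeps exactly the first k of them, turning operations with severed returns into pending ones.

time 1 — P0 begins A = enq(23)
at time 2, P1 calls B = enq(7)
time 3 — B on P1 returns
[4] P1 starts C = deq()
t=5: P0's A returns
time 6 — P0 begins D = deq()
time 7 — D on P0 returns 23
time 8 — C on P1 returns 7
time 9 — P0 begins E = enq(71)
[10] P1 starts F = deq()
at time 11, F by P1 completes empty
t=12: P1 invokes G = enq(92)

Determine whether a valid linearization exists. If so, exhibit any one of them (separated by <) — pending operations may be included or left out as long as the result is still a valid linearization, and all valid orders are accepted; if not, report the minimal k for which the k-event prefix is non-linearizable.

step 1: A enq(23) — queue <23>
step 2: B enq(7) — queue <23,7>
step 3: D deq() → 23 — queue <7>
step 4: C deq() → 7 — queue <>
step 5: F deq() → empty — queue <>

linearizable — witness: A < B < D < C < F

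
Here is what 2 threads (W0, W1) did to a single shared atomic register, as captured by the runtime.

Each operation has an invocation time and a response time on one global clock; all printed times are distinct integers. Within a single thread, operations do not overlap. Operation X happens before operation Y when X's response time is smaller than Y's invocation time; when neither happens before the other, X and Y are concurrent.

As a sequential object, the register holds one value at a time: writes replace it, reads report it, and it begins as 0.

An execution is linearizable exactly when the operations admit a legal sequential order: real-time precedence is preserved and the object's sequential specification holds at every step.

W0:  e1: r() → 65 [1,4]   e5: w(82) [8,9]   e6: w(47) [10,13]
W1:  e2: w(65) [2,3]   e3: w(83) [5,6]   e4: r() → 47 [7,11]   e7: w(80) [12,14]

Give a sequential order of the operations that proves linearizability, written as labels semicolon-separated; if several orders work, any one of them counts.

after step 1 (e2 w(65)): value 65
after step 2 (e1 r() → 65): value 65
after step 3 (e3 w(83)): value 83
after step 4 (e5 w(82)): value 82
after step 5 (e6 w(47)): value 47
after step 6 (e4 r() → 47): value 47
after step 7 (e7 w(80)): value 80

e2; e1; e3; e5; e6; e4; e7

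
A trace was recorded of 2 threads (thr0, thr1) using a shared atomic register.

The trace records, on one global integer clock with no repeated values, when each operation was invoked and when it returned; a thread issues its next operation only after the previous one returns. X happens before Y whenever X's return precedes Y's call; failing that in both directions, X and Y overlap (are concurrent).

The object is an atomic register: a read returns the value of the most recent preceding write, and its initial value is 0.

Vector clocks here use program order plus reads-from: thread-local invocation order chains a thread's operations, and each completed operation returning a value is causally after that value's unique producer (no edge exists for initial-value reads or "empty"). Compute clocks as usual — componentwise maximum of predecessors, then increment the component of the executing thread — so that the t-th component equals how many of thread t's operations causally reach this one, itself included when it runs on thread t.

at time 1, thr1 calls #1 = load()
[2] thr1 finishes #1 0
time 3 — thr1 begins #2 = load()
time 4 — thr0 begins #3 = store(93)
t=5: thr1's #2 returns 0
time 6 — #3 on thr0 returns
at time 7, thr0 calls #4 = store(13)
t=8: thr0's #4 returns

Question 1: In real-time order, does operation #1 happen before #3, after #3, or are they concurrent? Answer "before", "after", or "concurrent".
before

#1 spans [1,2], #3 spans [4,6]
resp(#1)=2 < inv(#3)=4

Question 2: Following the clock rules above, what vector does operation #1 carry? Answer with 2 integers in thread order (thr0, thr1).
(0, 1)

invoked at 1, #1 has no predecessors; its own thr1 bump gives (0, 1)
invoked at 4, #3 has no predecessors; its own thr0 bump gives (1, 0)
merge at #2 (invoked 3): VC(#1)=(0, 1), own-thread bump on thr1 → (0, 2)
merge at #4 (invoked 7): VC(#3)=(1, 0), own-thread bump on thr0 → (2, 0)
target: VC(#1) = (0, 1)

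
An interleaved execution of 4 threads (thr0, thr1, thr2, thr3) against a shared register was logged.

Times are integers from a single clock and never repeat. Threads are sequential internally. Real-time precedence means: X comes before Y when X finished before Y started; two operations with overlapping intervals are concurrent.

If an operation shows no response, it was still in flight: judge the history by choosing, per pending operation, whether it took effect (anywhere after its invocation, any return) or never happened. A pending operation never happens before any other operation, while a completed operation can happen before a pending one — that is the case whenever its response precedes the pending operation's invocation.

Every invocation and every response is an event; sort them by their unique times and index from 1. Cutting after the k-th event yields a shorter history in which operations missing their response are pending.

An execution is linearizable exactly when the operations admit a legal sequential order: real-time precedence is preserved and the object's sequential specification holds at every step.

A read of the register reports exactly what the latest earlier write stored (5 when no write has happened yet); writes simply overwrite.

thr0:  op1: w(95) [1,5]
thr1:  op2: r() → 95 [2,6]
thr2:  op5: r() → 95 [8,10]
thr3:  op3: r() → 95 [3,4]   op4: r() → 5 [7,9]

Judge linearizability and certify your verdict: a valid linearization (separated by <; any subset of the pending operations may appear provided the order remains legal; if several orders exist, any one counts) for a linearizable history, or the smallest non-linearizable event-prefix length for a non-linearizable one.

not linearizable — minimal violating prefix: 9 events

cut after 8 events: linearizable; cut after 9 events (op4 responds, time 9): not linearizable
no legal order exists: 6 real-time-consistent candidates over 4 completed register operations, all rejected
every completion of the 1 pending operation (op5) was checked; none linearizes
one such order, op1, op2, op3, op4 (pending dropped), breaks at step 4 where op4 r() → 5 is illegal
one such order, op1, op3, op2, op4 (pending dropped), breaks at step 4 where op4 r() → 5 is illegal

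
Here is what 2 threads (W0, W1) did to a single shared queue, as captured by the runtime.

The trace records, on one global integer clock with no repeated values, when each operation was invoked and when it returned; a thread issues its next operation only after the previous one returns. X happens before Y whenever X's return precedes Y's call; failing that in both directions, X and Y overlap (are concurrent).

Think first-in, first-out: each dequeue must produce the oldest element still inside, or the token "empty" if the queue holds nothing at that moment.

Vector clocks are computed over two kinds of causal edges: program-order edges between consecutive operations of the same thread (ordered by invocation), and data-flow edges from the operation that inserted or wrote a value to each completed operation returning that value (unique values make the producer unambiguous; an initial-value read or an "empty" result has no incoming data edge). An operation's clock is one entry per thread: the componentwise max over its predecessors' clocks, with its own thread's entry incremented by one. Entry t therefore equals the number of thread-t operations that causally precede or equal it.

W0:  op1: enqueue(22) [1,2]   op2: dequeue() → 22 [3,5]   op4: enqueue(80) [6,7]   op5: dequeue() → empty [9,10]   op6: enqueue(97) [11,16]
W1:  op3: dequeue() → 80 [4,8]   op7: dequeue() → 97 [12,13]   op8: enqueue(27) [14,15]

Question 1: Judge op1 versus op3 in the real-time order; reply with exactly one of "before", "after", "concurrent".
before

op1 spans [1,2], op3 spans [4,8]
resp(op1)=2 < inv(op3)=4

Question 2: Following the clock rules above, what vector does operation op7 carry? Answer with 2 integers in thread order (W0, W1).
(5, 2)

root op op1, invoked 1: fresh clock plus W0's own tick → (1, 0)
invoked at 3, op2 merges VC(op1)=(1, 0) and bumps W0's slot → (2, 0)
invoked at 6, op4 merges VC(op2)=(2, 0) and bumps W0's slot → (3, 0)
invoked at 4, op3 merges VC(op4)=(3, 0) and bumps W1's slot → (3, 1)
invoked at 9, op5 merges VC(op4)=(3, 0) and bumps W0's slot → (4, 0)
invoked at 11, op6 merges VC(op5)=(4, 0) and bumps W0's slot → (5, 0)
invoked at 12, op7 merges VC(op3)=(3, 1), VC(op6)=(5, 0) and bumps W1's slot → (5, 2)
invoked at 14, op8 merges VC(op7)=(5, 2) and bumps W1's slot → (5, 3)
target: VC(op7) = (5, 2)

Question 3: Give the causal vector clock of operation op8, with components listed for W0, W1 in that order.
(5, 3)

invoked at 1, op1 has no predecessors; its own W0 bump gives (1, 0)
from VC(op1)=(1, 0), op2 (invoked 3) maxes components and bumps W0 → (2, 0)
from VC(op2)=(2, 0), op4 (invoked 6) maxes components and bumps W0 → (3, 0)
from VC(op4)=(3, 0), op3 (invoked 4) maxes components and bumps W1 → (3, 1)
from VC(op4)=(3, 0), op5 (invoked 9) maxes components and bumps W0 → (4, 0)
from VC(op5)=(4, 0), op6 (invoked 11) maxes components and bumps W0 → (5, 0)
from VC(op3)=(3, 1), VC(op6)=(5, 0), op7 (invoked 12) maxes components and bumps W1 → (5, 2)
from VC(op7)=(5, 2), op8 (invoked 14) maxes components and bumps W1 → (5, 3)
target: VC(op8) = (5, 3)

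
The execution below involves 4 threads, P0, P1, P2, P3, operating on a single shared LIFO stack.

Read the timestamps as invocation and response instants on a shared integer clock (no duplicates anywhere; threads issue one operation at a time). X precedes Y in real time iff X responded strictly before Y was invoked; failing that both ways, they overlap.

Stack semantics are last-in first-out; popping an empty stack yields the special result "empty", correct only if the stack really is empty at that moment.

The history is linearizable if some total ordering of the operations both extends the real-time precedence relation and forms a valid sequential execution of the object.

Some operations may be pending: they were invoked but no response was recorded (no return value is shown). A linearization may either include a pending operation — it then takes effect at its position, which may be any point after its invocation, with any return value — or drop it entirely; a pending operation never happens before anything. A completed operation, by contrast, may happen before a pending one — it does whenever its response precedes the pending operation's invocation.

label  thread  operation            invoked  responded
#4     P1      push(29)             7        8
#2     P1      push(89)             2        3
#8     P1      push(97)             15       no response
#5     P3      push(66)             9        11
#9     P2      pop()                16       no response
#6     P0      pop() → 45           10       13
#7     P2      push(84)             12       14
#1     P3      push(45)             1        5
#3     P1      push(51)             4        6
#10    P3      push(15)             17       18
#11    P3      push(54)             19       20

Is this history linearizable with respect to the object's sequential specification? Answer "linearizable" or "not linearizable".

not linearizable

through event 12 a valid linearization exists; event 13 (#6 responding at time 13) ends that
real-time-consistent orders of the 6 completed operations: 6 — all fail the LIFO stack replay
including or dropping the 1 pending operation (#7) in any combination fails
take #1, #2, #3, #4, #5, #6 (pending dropped): step 6 already fails, because #6 pop() → 45 cannot occur there
take #1, #2, #3, #4, #6, #5 (pending dropped): step 5 already fails, because #6 pop() → 45 cannot occur there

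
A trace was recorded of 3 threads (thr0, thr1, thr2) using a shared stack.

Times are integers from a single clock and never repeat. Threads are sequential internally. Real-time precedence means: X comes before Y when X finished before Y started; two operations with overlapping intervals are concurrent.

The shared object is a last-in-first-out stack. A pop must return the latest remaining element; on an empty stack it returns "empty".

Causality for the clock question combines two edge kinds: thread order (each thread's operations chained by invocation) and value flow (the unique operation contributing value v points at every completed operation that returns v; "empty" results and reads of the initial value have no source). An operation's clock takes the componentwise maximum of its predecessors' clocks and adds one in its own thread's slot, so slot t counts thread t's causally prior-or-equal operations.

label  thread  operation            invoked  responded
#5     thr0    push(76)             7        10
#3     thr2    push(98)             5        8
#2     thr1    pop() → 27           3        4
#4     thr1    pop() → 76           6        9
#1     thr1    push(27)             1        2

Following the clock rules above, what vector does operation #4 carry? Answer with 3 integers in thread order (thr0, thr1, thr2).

#3 (invocation 5): nothing precedes it; thr2's component alone gives (0, 0, 1)
#1 (invocation 1): nothing precedes it; thr1's component alone gives (0, 1, 0)
#5 (invocation 7): nothing precedes it; thr0's component alone gives (1, 0, 0)
#2, invoked 3, takes VC(#1)=(0, 1, 0) under max, adds 1 for thr1 → (0, 2, 0)
#4, invoked 6, takes VC(#2)=(0, 2, 0), VC(#5)=(1, 0, 0) under max, adds 1 for thr1 → (1, 3, 0)
target: VC(#4) = (1, 3, 0)

(1, 3, 0)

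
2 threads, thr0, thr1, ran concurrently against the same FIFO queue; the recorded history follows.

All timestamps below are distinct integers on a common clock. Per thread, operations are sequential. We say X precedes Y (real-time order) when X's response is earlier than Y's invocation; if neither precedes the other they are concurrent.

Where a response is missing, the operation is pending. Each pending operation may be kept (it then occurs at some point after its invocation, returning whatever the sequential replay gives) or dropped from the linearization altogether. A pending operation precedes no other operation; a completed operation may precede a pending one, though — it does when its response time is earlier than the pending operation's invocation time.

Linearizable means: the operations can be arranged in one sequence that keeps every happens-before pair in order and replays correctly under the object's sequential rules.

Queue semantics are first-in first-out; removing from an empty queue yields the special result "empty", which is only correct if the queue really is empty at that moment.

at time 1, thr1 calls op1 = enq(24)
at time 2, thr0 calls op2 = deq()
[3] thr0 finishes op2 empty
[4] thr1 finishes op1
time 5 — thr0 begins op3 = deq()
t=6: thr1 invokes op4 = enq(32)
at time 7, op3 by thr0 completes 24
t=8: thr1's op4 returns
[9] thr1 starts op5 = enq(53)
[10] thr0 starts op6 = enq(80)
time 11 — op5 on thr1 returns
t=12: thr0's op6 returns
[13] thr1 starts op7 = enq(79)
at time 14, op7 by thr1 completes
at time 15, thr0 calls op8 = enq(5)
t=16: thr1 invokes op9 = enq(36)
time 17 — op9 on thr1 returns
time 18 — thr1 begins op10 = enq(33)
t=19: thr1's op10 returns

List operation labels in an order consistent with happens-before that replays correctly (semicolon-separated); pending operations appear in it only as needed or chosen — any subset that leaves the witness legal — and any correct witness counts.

step 1: op2 deq() → empty — queue <>
step 2: op1 enq(24) — queue <24>
step 3: op3 deq() → 24 — queue <>
step 4: op4 enq(32) — queue <32>
step 5: op5 enq(53) — queue <32,53>
step 6: op6 enq(80) — queue <32,53,80>
step 7: op7 enq(79) — queue <32,53,80,79>
step 8: op8 enq(5) (pending, included) — queue <32,53,80,79,5>
step 9: op9 enq(36) — queue <32,53,80,79,5,36>
step 10: op10 enq(33) — queue <32,53,80,79,5,36,33>

op2; op1; op3; op4; op5; op6; op7; op8; op9; op10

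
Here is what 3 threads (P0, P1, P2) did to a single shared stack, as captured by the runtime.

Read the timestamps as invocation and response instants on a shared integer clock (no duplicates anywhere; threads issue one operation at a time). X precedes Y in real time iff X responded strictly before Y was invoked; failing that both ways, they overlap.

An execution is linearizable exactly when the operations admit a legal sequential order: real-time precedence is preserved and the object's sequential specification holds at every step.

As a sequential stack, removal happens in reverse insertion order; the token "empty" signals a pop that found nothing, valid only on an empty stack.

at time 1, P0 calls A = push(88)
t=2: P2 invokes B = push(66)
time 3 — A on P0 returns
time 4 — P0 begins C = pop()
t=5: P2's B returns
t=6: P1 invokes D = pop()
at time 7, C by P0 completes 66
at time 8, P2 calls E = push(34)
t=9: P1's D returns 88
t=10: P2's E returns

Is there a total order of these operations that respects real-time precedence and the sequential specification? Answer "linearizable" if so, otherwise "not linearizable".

witness order: A, B, C, D, E
1. A push(88), leaving stack <88>
2. B push(66), leaving stack <88,66>
3. C pop() → 66, leaving stack <88>
4. D pop() → 88, leaving stack <>
5. E push(34), leaving stack <34>

linearizable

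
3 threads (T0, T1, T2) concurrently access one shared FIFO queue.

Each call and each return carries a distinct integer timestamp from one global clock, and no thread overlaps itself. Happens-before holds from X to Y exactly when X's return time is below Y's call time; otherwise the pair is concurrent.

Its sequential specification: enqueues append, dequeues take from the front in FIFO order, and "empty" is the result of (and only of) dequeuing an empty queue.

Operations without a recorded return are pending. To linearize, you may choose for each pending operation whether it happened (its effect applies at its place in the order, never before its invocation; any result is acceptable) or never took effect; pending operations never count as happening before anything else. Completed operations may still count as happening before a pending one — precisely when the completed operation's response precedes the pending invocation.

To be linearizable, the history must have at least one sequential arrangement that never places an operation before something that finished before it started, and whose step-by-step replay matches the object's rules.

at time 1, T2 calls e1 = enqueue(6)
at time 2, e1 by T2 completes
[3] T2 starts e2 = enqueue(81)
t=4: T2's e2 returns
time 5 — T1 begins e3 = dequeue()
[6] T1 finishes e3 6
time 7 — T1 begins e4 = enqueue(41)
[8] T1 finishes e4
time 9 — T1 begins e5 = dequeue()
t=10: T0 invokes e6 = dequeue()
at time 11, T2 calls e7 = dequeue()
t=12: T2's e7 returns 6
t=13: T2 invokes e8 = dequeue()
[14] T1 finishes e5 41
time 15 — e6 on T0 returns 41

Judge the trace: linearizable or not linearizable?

not linearizable

through event 11 a valid linearization exists; event 12 (e7 responding at time 12) ends that
the sole real-time-consistent order of 5 completed operations fails the FIFO queue replay
include/drop combinations of the 2 pending operations (e5, e6) were all tried; none helps
sample order e1, e2, e3, e4, e7 (pending dropped) stalls at step 5 — e7 dequeue() → 6 has no legal effect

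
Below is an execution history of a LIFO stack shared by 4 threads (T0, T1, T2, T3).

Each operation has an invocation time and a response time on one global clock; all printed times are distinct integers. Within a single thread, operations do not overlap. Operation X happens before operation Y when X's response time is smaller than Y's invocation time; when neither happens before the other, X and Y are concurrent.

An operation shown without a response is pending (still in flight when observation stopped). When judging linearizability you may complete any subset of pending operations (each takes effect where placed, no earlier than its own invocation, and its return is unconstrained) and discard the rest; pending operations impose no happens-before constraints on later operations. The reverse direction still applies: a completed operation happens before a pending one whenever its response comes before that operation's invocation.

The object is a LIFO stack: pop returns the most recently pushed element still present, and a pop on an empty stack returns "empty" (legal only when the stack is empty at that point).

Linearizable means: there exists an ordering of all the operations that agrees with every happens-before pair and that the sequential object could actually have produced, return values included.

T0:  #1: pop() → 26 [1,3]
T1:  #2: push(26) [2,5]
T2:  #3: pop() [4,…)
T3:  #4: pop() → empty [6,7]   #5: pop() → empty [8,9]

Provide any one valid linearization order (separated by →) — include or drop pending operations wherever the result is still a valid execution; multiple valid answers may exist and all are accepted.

#2 → #1 → #3 → #4 → #5

1. #2 push(26), leaving stack <26>
2. #1 pop() → 26, leaving stack <>
3. #3 pop() (pending, included), leaving stack <>
4. #4 pop() → empty, leaving stack <>
5. #5 pop() → empty, leaving stack <>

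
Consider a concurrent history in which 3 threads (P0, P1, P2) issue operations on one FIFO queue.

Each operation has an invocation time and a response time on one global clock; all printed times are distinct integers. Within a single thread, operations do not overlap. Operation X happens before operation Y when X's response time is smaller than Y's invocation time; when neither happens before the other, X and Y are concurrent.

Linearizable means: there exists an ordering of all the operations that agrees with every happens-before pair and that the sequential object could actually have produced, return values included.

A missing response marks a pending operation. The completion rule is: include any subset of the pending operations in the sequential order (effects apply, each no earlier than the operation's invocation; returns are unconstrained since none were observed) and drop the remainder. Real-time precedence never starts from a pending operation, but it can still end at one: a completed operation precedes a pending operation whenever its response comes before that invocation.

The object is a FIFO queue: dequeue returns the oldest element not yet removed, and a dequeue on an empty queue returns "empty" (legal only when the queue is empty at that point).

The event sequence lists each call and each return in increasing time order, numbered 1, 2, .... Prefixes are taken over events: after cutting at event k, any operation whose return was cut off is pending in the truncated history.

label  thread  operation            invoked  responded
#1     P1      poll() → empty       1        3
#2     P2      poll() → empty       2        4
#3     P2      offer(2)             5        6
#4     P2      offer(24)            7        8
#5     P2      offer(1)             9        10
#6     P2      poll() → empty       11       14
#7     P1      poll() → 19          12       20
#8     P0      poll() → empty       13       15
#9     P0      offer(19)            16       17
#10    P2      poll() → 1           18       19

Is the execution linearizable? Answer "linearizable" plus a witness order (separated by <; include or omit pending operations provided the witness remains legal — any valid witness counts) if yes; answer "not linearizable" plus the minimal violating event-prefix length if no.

not linearizable — minimal violating prefix: 14 events

cut after 13 events: linearizable; cut after 14 events (#6 responds, time 14): not linearizable
all 2 real-time-respecting orders fail — 6 completed FIFO queue operations, no legal replay
no completion choice of the 2 pending operations (#7, #8) rescues it — every subset was tried
for example #1, #2, #3, #4, #5, #6 (pending dropped) fails at step 6: #6 poll() → empty is not legal there
for example #2, #1, #3, #4, #5, #6 (pending dropped) fails at step 6: #6 poll() → empty is not legal there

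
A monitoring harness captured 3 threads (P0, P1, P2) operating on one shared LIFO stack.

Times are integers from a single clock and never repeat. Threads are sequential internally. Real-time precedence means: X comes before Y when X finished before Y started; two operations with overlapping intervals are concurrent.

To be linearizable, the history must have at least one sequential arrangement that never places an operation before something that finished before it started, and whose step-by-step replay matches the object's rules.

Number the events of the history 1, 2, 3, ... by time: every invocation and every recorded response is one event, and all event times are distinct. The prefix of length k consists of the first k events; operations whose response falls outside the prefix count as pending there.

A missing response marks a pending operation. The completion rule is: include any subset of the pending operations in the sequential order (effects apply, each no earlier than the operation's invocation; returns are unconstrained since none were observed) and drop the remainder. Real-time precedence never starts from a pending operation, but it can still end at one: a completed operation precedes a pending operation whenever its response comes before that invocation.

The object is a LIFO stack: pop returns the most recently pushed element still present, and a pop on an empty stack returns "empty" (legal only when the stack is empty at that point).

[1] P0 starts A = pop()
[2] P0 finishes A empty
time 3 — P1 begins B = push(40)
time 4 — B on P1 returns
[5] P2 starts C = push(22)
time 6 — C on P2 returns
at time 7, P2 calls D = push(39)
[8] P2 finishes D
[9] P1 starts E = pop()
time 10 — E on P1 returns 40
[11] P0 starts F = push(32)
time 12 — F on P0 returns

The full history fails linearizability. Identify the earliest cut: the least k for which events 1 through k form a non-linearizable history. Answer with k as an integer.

10

one valid order for events 1..9 is A, B, C, D:
step 1: A pop() → empty — stack <>
step 2: B push(40) — stack <40>
step 3: C push(22) — stack <40,22>
step 4: D push(39) — stack <40,22,39>
once event 10 joins (E's response, time 10), exhaustive search finds no witness
one such order, A, B, C, D, E, breaks at step 5 where E pop() → 40 is illegal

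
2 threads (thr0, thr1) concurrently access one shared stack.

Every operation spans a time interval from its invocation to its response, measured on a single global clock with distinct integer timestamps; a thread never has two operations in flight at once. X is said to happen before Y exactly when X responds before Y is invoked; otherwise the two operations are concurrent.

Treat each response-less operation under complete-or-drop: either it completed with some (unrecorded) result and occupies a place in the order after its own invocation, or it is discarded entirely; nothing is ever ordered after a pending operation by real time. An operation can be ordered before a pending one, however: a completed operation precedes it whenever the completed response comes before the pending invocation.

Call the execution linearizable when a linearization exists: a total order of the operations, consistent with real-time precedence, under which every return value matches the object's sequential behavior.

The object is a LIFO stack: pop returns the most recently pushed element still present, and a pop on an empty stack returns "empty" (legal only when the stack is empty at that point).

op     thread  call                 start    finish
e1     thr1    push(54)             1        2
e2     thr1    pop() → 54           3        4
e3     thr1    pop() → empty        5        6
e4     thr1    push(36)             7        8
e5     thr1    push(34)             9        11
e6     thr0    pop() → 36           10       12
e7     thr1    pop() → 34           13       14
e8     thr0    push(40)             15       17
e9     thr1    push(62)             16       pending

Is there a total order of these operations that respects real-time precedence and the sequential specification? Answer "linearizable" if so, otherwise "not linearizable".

linearizable

one valid linearization: e1, e2, e3, e4, e6, e5, e7, e8
after step 1 (e1 push(54)): stack <54>
after step 2 (e2 pop() → 54): stack <>
after step 3 (e3 pop() → empty): stack <>
after step 4 (e4 push(36)): stack <36>
after step 5 (e6 pop() → 36): stack <>
after step 6 (e5 push(34)): stack <34>
after step 7 (e7 pop() → 34): stack <>
after step 8 (e8 push(40)): stack <40>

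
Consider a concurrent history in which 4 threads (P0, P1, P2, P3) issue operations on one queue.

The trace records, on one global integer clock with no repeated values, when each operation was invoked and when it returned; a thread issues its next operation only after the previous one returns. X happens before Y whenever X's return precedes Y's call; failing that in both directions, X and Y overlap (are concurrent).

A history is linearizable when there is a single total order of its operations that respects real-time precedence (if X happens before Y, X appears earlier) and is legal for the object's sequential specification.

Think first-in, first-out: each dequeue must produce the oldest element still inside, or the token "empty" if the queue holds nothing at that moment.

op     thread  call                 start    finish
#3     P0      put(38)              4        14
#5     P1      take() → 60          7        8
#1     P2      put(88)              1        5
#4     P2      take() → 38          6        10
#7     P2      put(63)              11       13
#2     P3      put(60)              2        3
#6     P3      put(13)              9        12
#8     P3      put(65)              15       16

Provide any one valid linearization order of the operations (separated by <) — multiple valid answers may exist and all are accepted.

#2 < #3 < #1 < #5 < #4 < #6 < #7 < #8

1. #2 put(60), leaving queue <60>
2. #3 put(38), leaving queue <60,38>
3. #1 put(88), leaving queue <60,38,88>
4. #5 take() → 60, leaving queue <38,88>
5. #4 take() → 38, leaving queue <88>
6. #6 put(13), leaving queue <88,13>
7. #7 put(63), leaving queue <88,13,63>
8. #8 put(65), leaving queue <88,13,63,65>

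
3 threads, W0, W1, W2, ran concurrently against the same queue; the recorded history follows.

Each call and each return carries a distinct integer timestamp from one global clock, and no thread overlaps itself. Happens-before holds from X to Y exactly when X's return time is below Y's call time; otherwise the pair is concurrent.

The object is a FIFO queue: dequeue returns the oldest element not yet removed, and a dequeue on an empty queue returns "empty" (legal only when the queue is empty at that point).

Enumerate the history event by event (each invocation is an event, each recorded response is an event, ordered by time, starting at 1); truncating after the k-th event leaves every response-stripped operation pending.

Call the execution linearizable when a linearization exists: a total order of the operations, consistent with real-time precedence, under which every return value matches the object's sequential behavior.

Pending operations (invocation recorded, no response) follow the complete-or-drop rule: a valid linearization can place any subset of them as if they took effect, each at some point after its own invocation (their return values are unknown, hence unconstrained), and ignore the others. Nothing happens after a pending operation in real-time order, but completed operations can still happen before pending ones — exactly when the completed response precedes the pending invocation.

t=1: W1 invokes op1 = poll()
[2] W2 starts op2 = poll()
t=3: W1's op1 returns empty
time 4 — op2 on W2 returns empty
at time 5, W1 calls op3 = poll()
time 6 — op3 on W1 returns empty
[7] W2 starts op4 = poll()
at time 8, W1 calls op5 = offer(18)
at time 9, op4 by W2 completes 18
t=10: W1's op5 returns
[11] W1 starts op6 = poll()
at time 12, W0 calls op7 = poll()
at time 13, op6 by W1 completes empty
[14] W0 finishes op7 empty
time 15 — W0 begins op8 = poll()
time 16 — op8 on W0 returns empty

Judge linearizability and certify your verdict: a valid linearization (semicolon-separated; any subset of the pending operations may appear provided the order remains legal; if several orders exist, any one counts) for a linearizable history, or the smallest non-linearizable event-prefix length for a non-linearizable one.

step 1: op1 poll() → empty — queue <>
step 2: op2 poll() → empty — queue <>
step 3: op3 poll() → empty — queue <>
step 4: op5 offer(18) — queue <18>
step 5: op4 poll() → 18 — queue <>
step 6: op6 poll() → empty — queue <>
step 7: op7 poll() → empty — queue <>
step 8: op8 poll() → empty — queue <>

linearizable — witness: op1; op2; op3; op5; op4; op6; op7; op8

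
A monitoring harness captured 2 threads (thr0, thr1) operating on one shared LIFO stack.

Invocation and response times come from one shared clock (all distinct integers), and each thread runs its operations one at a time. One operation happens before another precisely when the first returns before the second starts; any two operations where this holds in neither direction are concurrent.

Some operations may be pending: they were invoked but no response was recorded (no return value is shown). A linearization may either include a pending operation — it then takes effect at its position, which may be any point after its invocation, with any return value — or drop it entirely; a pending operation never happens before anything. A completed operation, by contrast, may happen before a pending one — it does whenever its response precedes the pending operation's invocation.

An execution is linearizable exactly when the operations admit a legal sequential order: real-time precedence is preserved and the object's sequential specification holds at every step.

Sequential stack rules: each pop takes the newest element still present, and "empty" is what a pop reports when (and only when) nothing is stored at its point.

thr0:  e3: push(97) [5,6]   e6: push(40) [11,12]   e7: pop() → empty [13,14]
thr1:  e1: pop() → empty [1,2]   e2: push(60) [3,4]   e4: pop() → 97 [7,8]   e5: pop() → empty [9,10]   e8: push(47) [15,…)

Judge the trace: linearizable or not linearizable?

events 1..9 are fine; event 10 — the response of e5 at time 10 — makes the prefix non-linearizable
the completed operations (5 total) allow one real-time order; the LIFO stack replay rejects it
for example e1, e2, e3, e4, e5 fails at step 5: e5 pop() → empty is not legal there

not linearizable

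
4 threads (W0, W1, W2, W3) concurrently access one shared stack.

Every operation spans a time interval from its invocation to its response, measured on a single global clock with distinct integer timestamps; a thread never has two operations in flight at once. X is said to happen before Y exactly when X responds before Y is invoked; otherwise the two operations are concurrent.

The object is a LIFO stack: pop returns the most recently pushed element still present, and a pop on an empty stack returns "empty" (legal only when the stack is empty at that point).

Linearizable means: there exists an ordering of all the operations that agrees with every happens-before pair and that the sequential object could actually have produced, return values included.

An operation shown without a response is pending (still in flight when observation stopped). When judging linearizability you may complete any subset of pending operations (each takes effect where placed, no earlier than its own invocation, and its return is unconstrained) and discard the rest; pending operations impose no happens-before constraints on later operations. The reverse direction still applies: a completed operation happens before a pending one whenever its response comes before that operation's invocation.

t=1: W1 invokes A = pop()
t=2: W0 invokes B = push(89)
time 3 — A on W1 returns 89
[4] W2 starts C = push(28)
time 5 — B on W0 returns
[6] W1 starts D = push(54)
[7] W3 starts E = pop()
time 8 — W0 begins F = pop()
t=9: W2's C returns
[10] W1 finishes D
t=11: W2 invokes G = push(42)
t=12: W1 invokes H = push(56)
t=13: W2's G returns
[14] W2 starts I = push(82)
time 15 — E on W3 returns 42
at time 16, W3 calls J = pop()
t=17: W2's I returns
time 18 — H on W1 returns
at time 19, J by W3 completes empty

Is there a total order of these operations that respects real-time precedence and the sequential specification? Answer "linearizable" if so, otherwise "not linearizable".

not linearizable

through event 18 a valid linearization exists; event 19 (J responding at time 19) ends that
real-time-consistent orders of the 9 completed operations: 197 — all fail the stack replay
no escape via the 1 pending operation (F): every completion choice fails
one such order, A, B, C, D, E, G, H, I, J (pending dropped), breaks at step 1 where A pop() → 89 is illegal
one such order, A, B, C, D, E, G, H, J, I (pending dropped), breaks at step 1 where A pop() → 89 is illegal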